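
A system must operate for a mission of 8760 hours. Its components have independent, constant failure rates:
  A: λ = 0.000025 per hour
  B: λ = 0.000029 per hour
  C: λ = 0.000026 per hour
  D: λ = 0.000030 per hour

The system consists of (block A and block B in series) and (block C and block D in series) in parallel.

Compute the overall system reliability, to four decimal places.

R(A) = exp(−0.000025 × 8760) = 0.803322
R(B) = exp(−0.000029 × 8760) = 0.775661
R(C) = exp(−0.000026 × 8760) = 0.796315
R(D) = exp(−0.000030 × 8760) = 0.768896
Series (A and B): 0.803322 × 0.775661 = 0.623106
Series (C and D): 0.796315 × 0.768896 = 0.612283
Parallel ([0.623106] and [0.612283]): 1 − (1 − 0.623106)(1 − 0.612283) = 0.8539

0.8539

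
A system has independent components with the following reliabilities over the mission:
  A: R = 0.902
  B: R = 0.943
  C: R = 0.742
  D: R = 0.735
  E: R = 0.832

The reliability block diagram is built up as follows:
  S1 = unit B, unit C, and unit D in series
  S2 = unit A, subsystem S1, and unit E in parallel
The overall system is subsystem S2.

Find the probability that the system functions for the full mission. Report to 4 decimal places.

Series (B, C, and D): 0.943000 × 0.742000 × 0.735000 = 0.514284
Parallel (A, [0.514284], and E): 1 − (1 − 0.902000)(1 − 0.514284)(1 − 0.832000) = 0.9920

0.9920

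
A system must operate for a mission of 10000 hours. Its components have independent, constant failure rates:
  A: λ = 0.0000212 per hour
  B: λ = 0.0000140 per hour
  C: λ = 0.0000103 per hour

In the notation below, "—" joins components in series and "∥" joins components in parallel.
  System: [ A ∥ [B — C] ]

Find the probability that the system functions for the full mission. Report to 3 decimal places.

0.959

R(A) = exp(−0.0000212 × 10000) = 0.80896
R(B) = exp(−0.0000140 × 10000) = 0.86936
R(C) = exp(−0.0000103 × 10000) = 0.90213
Series (B and C): 0.86936 × 0.90213 = 0.78428
Parallel (A and [0.78428]): 1 − (1 − 0.80896)(1 − 0.78428) = 0.959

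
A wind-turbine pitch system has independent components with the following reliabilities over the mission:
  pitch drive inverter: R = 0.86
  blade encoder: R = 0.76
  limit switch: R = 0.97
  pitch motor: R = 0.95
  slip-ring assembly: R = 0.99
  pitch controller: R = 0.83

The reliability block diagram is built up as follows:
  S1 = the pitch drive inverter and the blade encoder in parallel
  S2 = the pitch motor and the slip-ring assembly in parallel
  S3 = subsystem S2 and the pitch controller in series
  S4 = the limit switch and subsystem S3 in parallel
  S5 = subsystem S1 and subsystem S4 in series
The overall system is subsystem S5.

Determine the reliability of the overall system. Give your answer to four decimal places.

Parallel (pitch drive inverter and blade encoder): 1 − (1 − 0.860000)(1 − 0.760000) = 0.966400
Parallel (pitch motor and slip-ring assembly): 1 − (1 − 0.950000)(1 − 0.990000) = 0.999500
Series ([0.999500] and pitch controller): 0.999500 × 0.830000 = 0.829585
Parallel (limit switch and [0.829585]): 1 − (1 − 0.970000)(1 − 0.829585) = 0.994888
Series ([0.966400] and [0.994888]): 0.966400 × 0.994888 = 0.9615

0.9615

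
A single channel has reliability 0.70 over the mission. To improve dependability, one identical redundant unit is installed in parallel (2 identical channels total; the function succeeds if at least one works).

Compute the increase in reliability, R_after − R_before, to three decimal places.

R_before = 0.70
R_after = 1 − (1 − 0.70)^2 = 0.910
ΔR = 0.910 − 0.70 = 0.210

0.210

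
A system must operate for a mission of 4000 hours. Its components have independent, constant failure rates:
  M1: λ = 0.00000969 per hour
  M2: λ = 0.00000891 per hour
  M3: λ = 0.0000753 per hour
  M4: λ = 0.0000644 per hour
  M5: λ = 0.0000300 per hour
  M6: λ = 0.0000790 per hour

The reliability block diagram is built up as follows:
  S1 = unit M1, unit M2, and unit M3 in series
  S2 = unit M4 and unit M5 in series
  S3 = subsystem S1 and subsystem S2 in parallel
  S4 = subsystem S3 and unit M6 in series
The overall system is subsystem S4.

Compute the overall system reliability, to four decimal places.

0.6573

R(M1) = exp(−0.00000969 × 4000) = 0.961982
R(M2) = exp(−0.00000891 × 4000) = 0.964988
R(M3) = exp(−0.0000753 × 4000) = 0.739930
R(M4) = exp(−0.0000644 × 4000) = 0.772904
R(M5) = exp(−0.0000300 × 4000) = 0.886920
R(M6) = exp(−0.0000790 × 4000) = 0.729059
Series (M1, M2, and M3): 0.961982 × 0.964988 × 0.739930 = 0.686878
Series (M4 and M5): 0.772904 × 0.886920 = 0.685504
Parallel ([0.686878] and [0.685504]): 1 − (1 − 0.686878)(1 − 0.685504) = 0.901524
Series ([0.901524] and M6): 0.901524 × 0.729059 = 0.6573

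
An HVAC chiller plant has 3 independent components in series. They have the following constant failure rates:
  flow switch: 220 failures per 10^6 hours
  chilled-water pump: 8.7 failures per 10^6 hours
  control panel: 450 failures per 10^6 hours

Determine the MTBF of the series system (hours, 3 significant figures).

1470

Series of exponential components: λ_sys = Σ λ_i
λ_sys = 0.00022 + 0.0000087 + 0.00045 = 6.7870e-04 /h
MTBF = 1 / λ_sys = 1470 h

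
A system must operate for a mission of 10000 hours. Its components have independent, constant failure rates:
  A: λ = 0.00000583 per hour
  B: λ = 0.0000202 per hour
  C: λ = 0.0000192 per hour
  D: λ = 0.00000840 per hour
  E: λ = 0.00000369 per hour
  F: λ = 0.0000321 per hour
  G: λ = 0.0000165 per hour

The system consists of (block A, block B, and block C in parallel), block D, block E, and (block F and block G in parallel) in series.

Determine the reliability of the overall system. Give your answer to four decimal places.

0.8476

R(A) = exp(−0.00000583 × 10000) = 0.943367
R(B) = exp(−0.0000202 × 10000) = 0.817095
R(C) = exp(−0.0000192 × 10000) = 0.825307
R(D) = exp(−0.00000840 × 10000) = 0.919431
R(E) = exp(−0.00000369 × 10000) = 0.963773
R(F) = exp(−0.0000321 × 10000) = 0.725423
R(G) = exp(−0.0000165 × 10000) = 0.847894
Parallel (A, B, and C): 1 − (1 − 0.943367)(1 − 0.817095)(1 − 0.825307) = 0.998190
Parallel (F and G): 1 − (1 − 0.725423)(1 − 0.847894) = 0.958235
Series ([0.998190], D, E, and [0.958235]): 0.998190 × 0.919431 × 0.963773 × 0.958235 = 0.8476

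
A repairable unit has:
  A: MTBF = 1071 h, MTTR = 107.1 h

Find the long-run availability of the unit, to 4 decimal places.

0.9091

A(A) = MTBF/(MTBF+MTTR) = 1071/(1071+107.1) = 0.9091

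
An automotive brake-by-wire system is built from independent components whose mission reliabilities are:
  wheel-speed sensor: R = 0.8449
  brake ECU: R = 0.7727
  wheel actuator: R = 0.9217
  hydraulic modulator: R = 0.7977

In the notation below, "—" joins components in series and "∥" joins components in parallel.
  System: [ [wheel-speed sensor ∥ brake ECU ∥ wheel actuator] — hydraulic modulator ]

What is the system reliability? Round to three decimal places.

Parallel (wheel-speed sensor, brake ECU, and wheel actuator): 1 − (1 − 0.84490)(1 − 0.77270)(1 − 0.92170) = 0.99724
Series ([0.99724] and hydraulic modulator): 0.99724 × 0.79770 = 0.795

0.795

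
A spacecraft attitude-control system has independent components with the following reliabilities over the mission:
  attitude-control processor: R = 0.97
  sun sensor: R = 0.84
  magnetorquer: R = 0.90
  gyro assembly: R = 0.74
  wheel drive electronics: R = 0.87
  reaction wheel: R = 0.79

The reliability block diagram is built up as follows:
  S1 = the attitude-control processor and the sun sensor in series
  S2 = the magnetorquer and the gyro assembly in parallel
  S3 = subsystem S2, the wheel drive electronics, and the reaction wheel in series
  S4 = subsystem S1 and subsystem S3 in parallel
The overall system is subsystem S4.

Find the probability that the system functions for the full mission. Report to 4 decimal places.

Series (attitude-control processor and sun sensor): 0.970000 × 0.840000 = 0.814800
Parallel (magnetorquer and gyro assembly): 1 − (1 − 0.900000)(1 − 0.740000) = 0.974000
Series ([0.974000], wheel drive electronics, and reaction wheel): 0.974000 × 0.870000 × 0.790000 = 0.669430
Parallel ([0.814800] and [0.669430]): 1 − (1 − 0.814800)(1 − 0.669430) = 0.9388

0.9388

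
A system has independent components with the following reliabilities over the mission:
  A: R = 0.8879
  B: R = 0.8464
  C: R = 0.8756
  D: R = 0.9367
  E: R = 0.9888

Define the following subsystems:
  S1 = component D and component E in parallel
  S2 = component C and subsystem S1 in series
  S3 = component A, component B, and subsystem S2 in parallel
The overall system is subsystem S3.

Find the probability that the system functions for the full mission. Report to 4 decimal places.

Parallel (D and E): 1 − (1 − 0.936700)(1 − 0.988800) = 0.999291
Series (C and [0.999291]): 0.875600 × 0.999291 = 0.874979
Parallel (A, B, and [0.874979]): 1 − (1 − 0.887900)(1 − 0.846400)(1 − 0.874979) = 0.9978

0.9978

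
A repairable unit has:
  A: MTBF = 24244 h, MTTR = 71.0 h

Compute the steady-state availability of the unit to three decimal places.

0.997

A(A) = MTBF/(MTBF+MTTR) = 24244/(24244+71.0) = 0.997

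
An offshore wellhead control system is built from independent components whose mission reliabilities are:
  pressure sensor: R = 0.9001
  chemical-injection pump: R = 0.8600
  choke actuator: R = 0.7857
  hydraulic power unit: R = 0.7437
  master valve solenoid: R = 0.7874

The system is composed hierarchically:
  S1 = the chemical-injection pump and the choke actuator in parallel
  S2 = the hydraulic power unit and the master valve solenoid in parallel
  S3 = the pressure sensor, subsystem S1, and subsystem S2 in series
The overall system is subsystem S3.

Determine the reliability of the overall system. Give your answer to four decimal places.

0.8255

Parallel (chemical-injection pump and choke actuator): 1 − (1 − 0.860000)(1 − 0.785700) = 0.969998
Parallel (hydraulic power unit and master valve solenoid): 1 − (1 − 0.743700)(1 − 0.787400) = 0.945511
Series (pressure sensor, [0.969998], and [0.945511]): 0.900100 × 0.969998 × 0.945511 = 0.8255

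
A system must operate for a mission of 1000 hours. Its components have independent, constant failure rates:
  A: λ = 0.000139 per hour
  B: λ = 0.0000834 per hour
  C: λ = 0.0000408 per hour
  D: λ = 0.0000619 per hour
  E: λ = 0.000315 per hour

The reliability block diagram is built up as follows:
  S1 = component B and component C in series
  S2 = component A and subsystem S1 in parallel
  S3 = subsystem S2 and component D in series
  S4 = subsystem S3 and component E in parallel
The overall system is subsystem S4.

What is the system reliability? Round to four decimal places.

0.9799

R(A) = exp(−0.000139 × 1000) = 0.870228
R(B) = exp(−0.0000834 × 1000) = 0.919983
R(C) = exp(−0.0000408 × 1000) = 0.960021
R(D) = exp(−0.0000619 × 1000) = 0.939977
R(E) = exp(−0.000315 × 1000) = 0.729789
Series (B and C): 0.919983 × 0.960021 = 0.883203
Parallel (A and [0.883203]): 1 − (1 − 0.870228)(1 − 0.883203) = 0.984843
Series ([0.984843] and D): 0.984843 × 0.939977 = 0.925730
Parallel ([0.925730] and E): 1 − (1 − 0.925730)(1 − 0.729789) = 0.9799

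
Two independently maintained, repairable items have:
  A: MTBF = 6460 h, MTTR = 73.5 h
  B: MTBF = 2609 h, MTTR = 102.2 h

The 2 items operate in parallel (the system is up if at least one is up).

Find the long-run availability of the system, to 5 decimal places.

0.99958

A(A) = MTBF/(MTBF+MTTR) = 6460/(6460+73.5) = 0.988750
A(B) = MTBF/(MTBF+MTTR) = 2609/(2609+102.2) = 0.962305
Parallel availability: 1 − (1 − 0.988750)(1 − 0.962305) = 0.99958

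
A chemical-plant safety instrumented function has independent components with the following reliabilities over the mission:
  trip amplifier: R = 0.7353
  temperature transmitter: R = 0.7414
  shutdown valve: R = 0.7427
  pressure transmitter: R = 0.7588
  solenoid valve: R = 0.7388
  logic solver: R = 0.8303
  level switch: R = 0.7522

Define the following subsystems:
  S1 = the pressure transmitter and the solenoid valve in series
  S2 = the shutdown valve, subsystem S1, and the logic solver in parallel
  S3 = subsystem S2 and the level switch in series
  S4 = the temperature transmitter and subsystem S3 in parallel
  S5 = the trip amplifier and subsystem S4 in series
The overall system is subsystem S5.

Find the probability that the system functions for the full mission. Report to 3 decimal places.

0.685

Series (pressure transmitter and solenoid valve): 0.75880 × 0.73880 = 0.56060
Parallel (shutdown valve, [0.56060], and logic solver): 1 − (1 − 0.74270)(1 − 0.56060)(1 − 0.83030) = 0.98081
Series ([0.98081] and level switch): 0.98081 × 0.75220 = 0.73777
Parallel (temperature transmitter and [0.73777]): 1 − (1 − 0.74140)(1 − 0.73777) = 0.93219
Series (trip amplifier and [0.93219]): 0.73530 × 0.93219 = 0.685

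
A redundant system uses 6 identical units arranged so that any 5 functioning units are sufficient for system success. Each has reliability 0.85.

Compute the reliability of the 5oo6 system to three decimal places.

R = Σ_{i=5}^{6} C(6,i) p^i (1−p)^{6−i} with p = 0.85
C(6,5)·0.85^5·0.15^1 = 0.39933
C(6,6)·0.85^6·0.15^0 = 0.37715
Sum = 0.776

0.776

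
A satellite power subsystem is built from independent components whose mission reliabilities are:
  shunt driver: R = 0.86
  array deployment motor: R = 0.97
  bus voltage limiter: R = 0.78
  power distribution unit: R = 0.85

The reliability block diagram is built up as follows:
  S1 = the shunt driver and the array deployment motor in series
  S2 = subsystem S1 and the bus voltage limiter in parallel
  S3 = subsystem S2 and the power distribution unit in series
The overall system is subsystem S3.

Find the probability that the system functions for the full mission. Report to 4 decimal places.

Series (shunt driver and array deployment motor): 0.860000 × 0.970000 = 0.834200
Parallel ([0.834200] and bus voltage limiter): 1 − (1 − 0.834200)(1 − 0.780000) = 0.963524
Series ([0.963524] and power distribution unit): 0.963524 × 0.850000 = 0.8190

0.8190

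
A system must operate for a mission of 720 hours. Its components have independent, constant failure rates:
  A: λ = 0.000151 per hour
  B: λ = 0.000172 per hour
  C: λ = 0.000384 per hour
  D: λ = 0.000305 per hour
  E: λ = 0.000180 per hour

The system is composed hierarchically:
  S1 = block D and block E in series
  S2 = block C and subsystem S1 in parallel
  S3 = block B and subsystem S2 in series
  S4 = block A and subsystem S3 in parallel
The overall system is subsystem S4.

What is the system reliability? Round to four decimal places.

R(A) = exp(−0.000151 × 720) = 0.896982
R(B) = exp(−0.000172 × 720) = 0.883521
R(C) = exp(−0.000384 × 720) = 0.758449
R(D) = exp(−0.000305 × 720) = 0.802840
R(E) = exp(−0.000180 × 720) = 0.878447
Series (D and E): 0.802840 × 0.878447 = 0.705252
Parallel (C and [0.705252]): 1 − (1 − 0.758449)(1 − 0.705252) = 0.928803
Series (B and [0.928803]): 0.883521 × 0.928803 = 0.820617
Parallel (A and [0.820617]): 1 − (1 − 0.896982)(1 − 0.820617) = 0.9815

0.9815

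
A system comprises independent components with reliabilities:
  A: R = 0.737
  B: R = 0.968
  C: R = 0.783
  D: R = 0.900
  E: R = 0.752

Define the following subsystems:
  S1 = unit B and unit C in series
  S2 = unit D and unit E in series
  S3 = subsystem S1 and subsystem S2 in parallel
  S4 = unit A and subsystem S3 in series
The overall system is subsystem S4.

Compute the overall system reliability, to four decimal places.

Series (B and C): 0.968000 × 0.783000 = 0.757944
Series (D and E): 0.900000 × 0.752000 = 0.676800
Parallel ([0.757944] and [0.676800]): 1 − (1 − 0.757944)(1 − 0.676800) = 0.921768
Series (A and [0.921768]): 0.737000 × 0.921768 = 0.6793

0.6793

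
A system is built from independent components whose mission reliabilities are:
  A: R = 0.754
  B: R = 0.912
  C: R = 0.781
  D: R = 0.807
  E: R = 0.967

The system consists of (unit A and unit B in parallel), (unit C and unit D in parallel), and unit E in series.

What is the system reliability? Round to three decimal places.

0.906

Parallel (A and B): 1 − (1 − 0.75400)(1 − 0.91200) = 0.97835
Parallel (C and D): 1 − (1 − 0.78100)(1 − 0.80700) = 0.95773
Series ([0.97835], [0.95773], and E): 0.97835 × 0.95773 × 0.96700 = 0.906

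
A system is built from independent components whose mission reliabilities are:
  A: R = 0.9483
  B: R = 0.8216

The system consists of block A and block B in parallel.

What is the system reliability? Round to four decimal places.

Parallel (A and B): 1 − (1 − 0.948300)(1 − 0.821600) = 0.9908

0.9908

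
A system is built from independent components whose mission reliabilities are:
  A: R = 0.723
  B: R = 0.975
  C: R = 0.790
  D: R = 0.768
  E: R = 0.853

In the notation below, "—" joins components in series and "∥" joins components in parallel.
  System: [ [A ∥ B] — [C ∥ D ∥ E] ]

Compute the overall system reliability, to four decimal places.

Parallel (A and B): 1 − (1 − 0.723000)(1 − 0.975000) = 0.993075
Parallel (C, D, and E): 1 − (1 − 0.790000)(1 − 0.768000)(1 − 0.853000) = 0.992838
Series ([0.993075] and [0.992838]): 0.993075 × 0.992838 = 0.9860

0.9860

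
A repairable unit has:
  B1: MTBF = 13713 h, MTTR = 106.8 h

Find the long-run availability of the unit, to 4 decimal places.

A(B1) = MTBF/(MTBF+MTTR) = 13713/(13713+106.8) = 0.9923

0.9923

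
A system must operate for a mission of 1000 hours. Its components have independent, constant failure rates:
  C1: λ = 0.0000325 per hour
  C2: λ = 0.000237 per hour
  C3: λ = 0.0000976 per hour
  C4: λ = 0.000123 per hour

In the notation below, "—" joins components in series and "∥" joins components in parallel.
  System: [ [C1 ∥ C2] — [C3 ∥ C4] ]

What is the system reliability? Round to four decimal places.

0.9826

R(C1) = exp(−0.0000325 × 1000) = 0.968022
R(C2) = exp(−0.000237 × 1000) = 0.788991
R(C3) = exp(−0.0000976 × 1000) = 0.907012
R(C4) = exp(−0.000123 × 1000) = 0.884264
Parallel (C1 and C2): 1 − (1 − 0.968022)(1 − 0.788991) = 0.993252
Parallel (C3 and C4): 1 − (1 − 0.907012)(1 − 0.884264) = 0.989238
Series ([0.993252] and [0.989238]): 0.993252 × 0.989238 = 0.9826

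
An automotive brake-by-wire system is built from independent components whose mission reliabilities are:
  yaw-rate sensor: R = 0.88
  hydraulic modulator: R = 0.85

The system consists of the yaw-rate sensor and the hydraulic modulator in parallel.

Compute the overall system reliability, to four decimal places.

Parallel (yaw-rate sensor and hydraulic modulator): 1 − (1 − 0.880000)(1 − 0.850000) = 0.9820

0.9820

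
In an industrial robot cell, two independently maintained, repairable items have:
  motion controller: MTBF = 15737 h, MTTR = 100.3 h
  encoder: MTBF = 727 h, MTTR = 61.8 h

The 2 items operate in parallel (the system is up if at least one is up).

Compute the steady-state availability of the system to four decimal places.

0.9995

A(motion controller) = MTBF/(MTBF+MTTR) = 15737/(15737+100.3) = 0.993667
A(encoder) = MTBF/(MTBF+MTTR) = 727/(727+61.8) = 0.921653
Parallel availability: 1 − (1 − 0.993667)(1 − 0.921653) = 0.9995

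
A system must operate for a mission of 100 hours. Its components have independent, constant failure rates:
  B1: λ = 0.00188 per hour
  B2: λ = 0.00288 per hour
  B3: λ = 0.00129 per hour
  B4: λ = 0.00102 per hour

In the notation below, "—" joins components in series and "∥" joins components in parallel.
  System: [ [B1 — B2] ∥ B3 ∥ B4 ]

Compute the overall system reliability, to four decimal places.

R(B1) = exp(−0.00188 × 100) = 0.828615
R(B2) = exp(−0.00288 × 100) = 0.749762
R(B3) = exp(−0.00129 × 100) = 0.878974
R(B4) = exp(−0.00102 × 100) = 0.903030
Series (B1 and B2): 0.828615 × 0.749762 = 0.621264
Parallel ([0.621264], B3, and B4): 1 − (1 − 0.621264)(1 − 0.878974)(1 − 0.903030) = 0.9956

0.9956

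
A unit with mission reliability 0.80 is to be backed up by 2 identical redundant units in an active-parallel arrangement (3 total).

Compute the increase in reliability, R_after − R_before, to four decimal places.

R_before = 0.80
R_after = 1 − (1 − 0.80)^3 = 0.9920
ΔR = 0.9920 − 0.80 = 0.1920

0.1920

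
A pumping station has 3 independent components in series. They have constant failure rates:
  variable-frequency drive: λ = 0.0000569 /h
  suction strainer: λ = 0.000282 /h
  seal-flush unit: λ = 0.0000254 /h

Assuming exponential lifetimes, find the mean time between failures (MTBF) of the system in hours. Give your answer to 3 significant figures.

Series of exponential components: λ_sys = Σ λ_i
λ_sys = 0.0000569 + 0.000282 + 0.0000254 = 3.6430e-04 /h
MTBF = 1 / λ_sys = 2740 h

2740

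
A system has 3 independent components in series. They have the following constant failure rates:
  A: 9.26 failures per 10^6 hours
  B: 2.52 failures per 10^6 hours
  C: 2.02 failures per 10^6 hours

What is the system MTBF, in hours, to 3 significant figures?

72500

Series of exponential components: λ_sys = Σ λ_i
λ_sys = 0.00000926 + 0.00000252 + 0.00000202 = 1.3800e-05 /h
MTBF = 1 / λ_sys = 72500 h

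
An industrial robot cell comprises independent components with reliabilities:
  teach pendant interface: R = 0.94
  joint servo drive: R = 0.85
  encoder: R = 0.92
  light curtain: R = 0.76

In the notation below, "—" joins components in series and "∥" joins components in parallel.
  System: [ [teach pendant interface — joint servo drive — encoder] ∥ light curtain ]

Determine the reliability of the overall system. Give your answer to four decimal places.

Series (teach pendant interface, joint servo drive, and encoder): 0.940000 × 0.850000 × 0.920000 = 0.735080
Parallel ([0.735080] and light curtain): 1 − (1 − 0.735080)(1 − 0.760000) = 0.9364

0.9364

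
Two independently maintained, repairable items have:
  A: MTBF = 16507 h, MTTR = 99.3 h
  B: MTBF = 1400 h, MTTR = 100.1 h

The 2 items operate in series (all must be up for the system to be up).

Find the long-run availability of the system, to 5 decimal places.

0.92769

A(A) = MTBF/(MTBF+MTTR) = 16507/(16507+99.3) = 0.994020
A(B) = MTBF/(MTBF+MTTR) = 1400/(1400+100.1) = 0.933271
Series availability: 0.994020 × 0.933271 = 0.92769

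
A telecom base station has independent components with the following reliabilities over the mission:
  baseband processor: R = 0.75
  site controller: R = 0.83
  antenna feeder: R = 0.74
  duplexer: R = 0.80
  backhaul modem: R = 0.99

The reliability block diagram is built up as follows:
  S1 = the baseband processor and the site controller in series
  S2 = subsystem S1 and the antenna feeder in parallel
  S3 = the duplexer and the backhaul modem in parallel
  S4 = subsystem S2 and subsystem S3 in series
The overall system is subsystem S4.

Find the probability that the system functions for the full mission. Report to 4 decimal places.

0.9000

Series (baseband processor and site controller): 0.750000 × 0.830000 = 0.622500
Parallel ([0.622500] and antenna feeder): 1 − (1 − 0.622500)(1 − 0.740000) = 0.901850
Parallel (duplexer and backhaul modem): 1 − (1 − 0.800000)(1 − 0.990000) = 0.998000
Series ([0.901850] and [0.998000]): 0.901850 × 0.998000 = 0.9000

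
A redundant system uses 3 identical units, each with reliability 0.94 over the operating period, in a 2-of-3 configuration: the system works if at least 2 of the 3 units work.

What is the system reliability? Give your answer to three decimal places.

R = Σ_{i=2}^{3} C(3,i) p^i (1−p)^{3−i} with p = 0.94
C(3,2)·0.94^2·0.06^1 = 0.15905
C(3,3)·0.94^3·0.06^0 = 0.83058
Sum = 0.990

0.990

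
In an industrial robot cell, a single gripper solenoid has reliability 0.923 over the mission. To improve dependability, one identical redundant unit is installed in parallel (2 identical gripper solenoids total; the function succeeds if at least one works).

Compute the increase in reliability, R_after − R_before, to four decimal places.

R_before = 0.923
R_after = 1 − (1 − 0.923)^2 = 0.9941
ΔR = 0.9941 − 0.923 = 0.0711

0.0711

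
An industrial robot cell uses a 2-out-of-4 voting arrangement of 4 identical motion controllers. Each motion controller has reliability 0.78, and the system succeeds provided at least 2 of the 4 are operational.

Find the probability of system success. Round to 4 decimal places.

R = Σ_{i=2}^{4} C(4,i) p^i (1−p)^{4−i} with p = 0.78
C(4,2)·0.78^2·0.22^2 = 0.176679
C(4,3)·0.78^3·0.22^1 = 0.417606
C(4,4)·0.78^4·0.22^0 = 0.370151
Sum = 0.9644

0.9644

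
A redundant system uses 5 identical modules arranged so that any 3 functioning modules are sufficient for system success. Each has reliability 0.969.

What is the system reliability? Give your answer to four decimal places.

0.9997

R = Σ_{i=3}^{5} C(5,i) p^i (1−p)^{5−i} with p = 0.969
C(5,3)·0.969^3·0.031^2 = 0.008744
C(5,4)·0.969^4·0.031^1 = 0.136655
C(5,5)·0.969^5·0.031^0 = 0.854317
Sum = 0.9997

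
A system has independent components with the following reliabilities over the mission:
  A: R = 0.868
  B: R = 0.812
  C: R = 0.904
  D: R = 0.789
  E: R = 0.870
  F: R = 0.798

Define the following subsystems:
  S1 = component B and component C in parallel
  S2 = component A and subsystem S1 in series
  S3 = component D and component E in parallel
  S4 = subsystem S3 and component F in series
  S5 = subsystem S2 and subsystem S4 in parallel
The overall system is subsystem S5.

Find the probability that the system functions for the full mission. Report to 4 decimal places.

Parallel (B and C): 1 − (1 − 0.812000)(1 − 0.904000) = 0.981952
Series (A and [0.981952]): 0.868000 × 0.981952 = 0.852334
Parallel (D and E): 1 − (1 − 0.789000)(1 − 0.870000) = 0.972570
Series ([0.972570] and F): 0.972570 × 0.798000 = 0.776111
Parallel ([0.852334] and [0.776111]): 1 − (1 − 0.852334)(1 − 0.776111) = 0.9669

0.9669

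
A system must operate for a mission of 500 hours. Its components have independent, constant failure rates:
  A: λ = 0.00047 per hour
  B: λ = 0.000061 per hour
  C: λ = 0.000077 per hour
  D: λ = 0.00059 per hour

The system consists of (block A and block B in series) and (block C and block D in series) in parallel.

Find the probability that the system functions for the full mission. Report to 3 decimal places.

R(A) = exp(−0.00047 × 500) = 0.79057
R(B) = exp(−0.000061 × 500) = 0.96996
R(C) = exp(−0.000077 × 500) = 0.96223
R(D) = exp(−0.00059 × 500) = 0.74453
Series (A and B): 0.79057 × 0.96996 = 0.76682
Series (C and D): 0.96223 × 0.74453 = 0.71641
Parallel ([0.76682] and [0.71641]): 1 − (1 − 0.76682)(1 − 0.71641) = 0.934

0.934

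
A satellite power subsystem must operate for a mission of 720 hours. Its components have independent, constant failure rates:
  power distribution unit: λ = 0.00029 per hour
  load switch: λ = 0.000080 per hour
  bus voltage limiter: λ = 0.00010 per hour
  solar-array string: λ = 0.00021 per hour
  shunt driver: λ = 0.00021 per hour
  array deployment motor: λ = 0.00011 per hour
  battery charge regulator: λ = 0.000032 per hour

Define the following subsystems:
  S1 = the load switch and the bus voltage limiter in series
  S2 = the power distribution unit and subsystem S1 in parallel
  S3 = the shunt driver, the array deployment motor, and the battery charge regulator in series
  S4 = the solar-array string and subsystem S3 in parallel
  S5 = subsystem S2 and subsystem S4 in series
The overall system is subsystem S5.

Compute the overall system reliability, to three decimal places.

0.946

R(power distribution unit) = exp(−0.00029 × 720) = 0.81156
R(load switch) = exp(−0.000080 × 720) = 0.94403
R(bus voltage limiter) = exp(−0.00010 × 720) = 0.93053
R(solar-array string) = exp(−0.00021 × 720) = 0.85968
R(shunt driver) = exp(−0.00021 × 720) = 0.85968
R(array deployment motor) = exp(−0.00011 × 720) = 0.92386
R(battery charge regulator) = exp(−0.000032 × 720) = 0.97722
Series (load switch and bus voltage limiter): 0.94403 × 0.93053 = 0.87845
Parallel (power distribution unit and [0.87845]): 1 − (1 − 0.81156)(1 − 0.87845) = 0.97710
Series (shunt driver, array deployment motor, and battery charge regulator): 0.85968 × 0.92386 × 0.97722 = 0.77613
Parallel (solar-array string and [0.77613]): 1 − (1 − 0.85968)(1 − 0.77613) = 0.96859
Series ([0.97710] and [0.96859]): 0.97710 × 0.96859 = 0.946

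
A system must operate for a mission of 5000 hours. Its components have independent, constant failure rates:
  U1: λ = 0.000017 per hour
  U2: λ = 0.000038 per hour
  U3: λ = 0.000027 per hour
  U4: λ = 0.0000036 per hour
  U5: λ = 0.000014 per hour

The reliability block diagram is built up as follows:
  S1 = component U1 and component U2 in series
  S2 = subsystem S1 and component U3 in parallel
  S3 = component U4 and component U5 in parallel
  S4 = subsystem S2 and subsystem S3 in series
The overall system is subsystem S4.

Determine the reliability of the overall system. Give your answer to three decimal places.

0.968

R(U1) = exp(−0.000017 × 5000) = 0.91851
R(U2) = exp(−0.000038 × 5000) = 0.82696
R(U3) = exp(−0.000027 × 5000) = 0.87372
R(U4) = exp(−0.0000036 × 5000) = 0.98216
R(U5) = exp(−0.000014 × 5000) = 0.93239
Series (U1 and U2): 0.91851 × 0.82696 = 0.75957
Parallel ([0.75957] and U3): 1 − (1 − 0.75957)(1 − 0.87372) = 0.96964
Parallel (U4 and U5): 1 − (1 − 0.98216)(1 − 0.93239) = 0.99879
Series ([0.96964] and [0.99879]): 0.96964 × 0.99879 = 0.968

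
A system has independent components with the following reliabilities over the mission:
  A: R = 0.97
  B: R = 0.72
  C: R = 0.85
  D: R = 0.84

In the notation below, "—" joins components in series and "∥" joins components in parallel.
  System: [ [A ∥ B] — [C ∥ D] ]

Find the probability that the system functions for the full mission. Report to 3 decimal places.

0.968

Parallel (A and B): 1 − (1 − 0.97000)(1 − 0.72000) = 0.99160
Parallel (C and D): 1 − (1 − 0.85000)(1 − 0.84000) = 0.97600
Series ([0.99160] and [0.97600]): 0.99160 × 0.97600 = 0.968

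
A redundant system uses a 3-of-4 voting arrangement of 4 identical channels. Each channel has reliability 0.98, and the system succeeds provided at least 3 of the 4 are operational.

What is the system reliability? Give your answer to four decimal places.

R = Σ_{i=3}^{4} C(4,i) p^i (1−p)^{4−i} with p = 0.98
C(4,3)·0.98^3·0.02^1 = 0.075295
C(4,4)·0.98^4·0.02^0 = 0.922368
Sum = 0.9977

0.9977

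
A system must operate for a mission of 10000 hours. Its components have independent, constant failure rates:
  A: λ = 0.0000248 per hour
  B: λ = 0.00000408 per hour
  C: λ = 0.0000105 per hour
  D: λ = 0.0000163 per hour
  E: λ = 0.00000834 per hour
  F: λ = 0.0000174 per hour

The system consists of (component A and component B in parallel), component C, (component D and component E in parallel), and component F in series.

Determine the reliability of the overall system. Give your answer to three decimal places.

R(A) = exp(−0.0000248 × 10000) = 0.78036
R(B) = exp(−0.00000408 × 10000) = 0.96002
R(C) = exp(−0.0000105 × 10000) = 0.90032
R(D) = exp(−0.0000163 × 10000) = 0.84959
R(E) = exp(−0.00000834 × 10000) = 0.91998
R(F) = exp(−0.0000174 × 10000) = 0.84030
Parallel (A and B): 1 − (1 − 0.78036)(1 − 0.96002) = 0.99122
Parallel (D and E): 1 − (1 − 0.84959)(1 − 0.91998) = 0.98796
Series ([0.99122], C, [0.98796], and F): 0.99122 × 0.90032 × 0.98796 × 0.84030 = 0.741

0.741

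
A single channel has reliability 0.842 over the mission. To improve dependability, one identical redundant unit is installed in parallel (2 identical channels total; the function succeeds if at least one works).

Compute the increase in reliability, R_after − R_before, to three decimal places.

0.133

R_before = 0.842
R_after = 1 − (1 − 0.842)^2 = 0.975
ΔR = 0.975 − 0.842 = 0.133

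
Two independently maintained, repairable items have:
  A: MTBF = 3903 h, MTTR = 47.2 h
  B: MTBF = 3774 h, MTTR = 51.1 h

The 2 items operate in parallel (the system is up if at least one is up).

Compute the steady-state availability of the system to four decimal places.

0.9998

A(A) = MTBF/(MTBF+MTTR) = 3903/(3903+47.2) = 0.988051
A(B) = MTBF/(MTBF+MTTR) = 3774/(3774+51.1) = 0.986641
Parallel availability: 1 − (1 − 0.988051)(1 − 0.986641) = 0.9998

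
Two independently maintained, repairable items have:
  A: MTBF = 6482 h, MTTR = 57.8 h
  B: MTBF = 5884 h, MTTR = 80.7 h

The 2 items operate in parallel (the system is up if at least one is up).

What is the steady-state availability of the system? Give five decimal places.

0.99988

A(A) = MTBF/(MTBF+MTTR) = 6482/(6482+57.8) = 0.991162
A(B) = MTBF/(MTBF+MTTR) = 5884/(5884+80.7) = 0.986470
Parallel availability: 1 − (1 − 0.991162)(1 − 0.986470) = 0.99988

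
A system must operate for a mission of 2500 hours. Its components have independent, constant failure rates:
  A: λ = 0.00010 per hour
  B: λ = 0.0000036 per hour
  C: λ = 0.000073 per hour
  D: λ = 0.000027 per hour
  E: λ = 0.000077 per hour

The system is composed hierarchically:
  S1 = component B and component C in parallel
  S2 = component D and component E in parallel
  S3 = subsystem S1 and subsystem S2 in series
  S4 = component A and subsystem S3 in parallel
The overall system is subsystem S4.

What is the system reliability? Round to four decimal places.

R(A) = exp(−0.00010 × 2500) = 0.778801
R(B) = exp(−0.0000036 × 2500) = 0.991040
R(C) = exp(−0.000073 × 2500) = 0.833185
R(D) = exp(−0.000027 × 2500) = 0.934728
R(E) = exp(−0.000077 × 2500) = 0.824894
Parallel (B and C): 1 − (1 − 0.991040)(1 − 0.833185) = 0.998505
Parallel (D and E): 1 − (1 − 0.934728)(1 − 0.824894) = 0.988570
Series ([0.998505] and [0.988570]): 0.998505 × 0.988570 = 0.987092
Parallel (A and [0.987092]): 1 − (1 − 0.778801)(1 − 0.987092) = 0.9971

0.9971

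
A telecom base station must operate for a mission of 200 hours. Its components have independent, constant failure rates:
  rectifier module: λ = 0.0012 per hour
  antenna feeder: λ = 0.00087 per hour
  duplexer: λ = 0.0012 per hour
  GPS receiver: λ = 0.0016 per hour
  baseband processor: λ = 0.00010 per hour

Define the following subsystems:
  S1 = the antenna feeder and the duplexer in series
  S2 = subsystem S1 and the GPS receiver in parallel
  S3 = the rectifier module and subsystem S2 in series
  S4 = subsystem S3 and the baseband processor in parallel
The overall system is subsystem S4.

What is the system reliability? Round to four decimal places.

R(rectifier module) = exp(−0.0012 × 200) = 0.786628
R(antenna feeder) = exp(−0.00087 × 200) = 0.840297
R(duplexer) = exp(−0.0012 × 200) = 0.786628
R(GPS receiver) = exp(−0.0016 × 200) = 0.726149
R(baseband processor) = exp(−0.00010 × 200) = 0.980199
Series (antenna feeder and duplexer): 0.840297 × 0.786628 = 0.661001
Parallel ([0.661001] and GPS receiver): 1 − (1 − 0.661001)(1 − 0.726149) = 0.907165
Series (rectifier module and [0.907165]): 0.786628 × 0.907165 = 0.713601
Parallel ([0.713601] and baseband processor): 1 − (1 − 0.713601)(1 − 0.980199) = 0.9943

0.9943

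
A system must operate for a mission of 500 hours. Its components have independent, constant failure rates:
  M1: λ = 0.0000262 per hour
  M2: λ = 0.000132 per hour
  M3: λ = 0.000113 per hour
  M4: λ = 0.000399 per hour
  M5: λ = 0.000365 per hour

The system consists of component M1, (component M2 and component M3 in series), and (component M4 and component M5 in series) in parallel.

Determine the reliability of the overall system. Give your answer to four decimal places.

0.9995

R(M1) = exp(−0.0000262 × 500) = 0.986985
R(M2) = exp(−0.000132 × 500) = 0.936131
R(M3) = exp(−0.000113 × 500) = 0.945066
R(M4) = exp(−0.000399 × 500) = 0.819140
R(M5) = exp(−0.000365 × 500) = 0.833185
Series (M2 and M3): 0.936131 × 0.945066 = 0.884706
Series (M4 and M5): 0.819140 × 0.833185 = 0.682495
Parallel (M1, [0.884706], and [0.682495]): 1 − (1 − 0.986985)(1 − 0.884706)(1 − 0.682495) = 0.9995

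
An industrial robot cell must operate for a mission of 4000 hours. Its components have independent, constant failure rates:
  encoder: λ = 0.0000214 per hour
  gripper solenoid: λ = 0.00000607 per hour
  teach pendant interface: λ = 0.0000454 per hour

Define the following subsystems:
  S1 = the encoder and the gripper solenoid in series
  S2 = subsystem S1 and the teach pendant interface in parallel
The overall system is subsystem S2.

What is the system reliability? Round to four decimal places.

R(encoder) = exp(−0.0000214 × 4000) = 0.917961
R(gripper solenoid) = exp(−0.00000607 × 4000) = 0.976012
R(teach pendant interface) = exp(−0.0000454 × 4000) = 0.833935
Series (encoder and gripper solenoid): 0.917961 × 0.976012 = 0.895941
Parallel ([0.895941] and teach pendant interface): 1 − (1 − 0.895941)(1 − 0.833935) = 0.9827

0.9827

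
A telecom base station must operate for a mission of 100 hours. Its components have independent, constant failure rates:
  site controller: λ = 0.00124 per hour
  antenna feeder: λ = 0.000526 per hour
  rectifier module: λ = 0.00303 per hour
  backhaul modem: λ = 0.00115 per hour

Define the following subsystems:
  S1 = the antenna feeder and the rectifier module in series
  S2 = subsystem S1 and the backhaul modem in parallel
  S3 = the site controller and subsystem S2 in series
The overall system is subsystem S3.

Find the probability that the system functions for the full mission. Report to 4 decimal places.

R(site controller) = exp(−0.00124 × 100) = 0.883380
R(antenna feeder) = exp(−0.000526 × 100) = 0.948759
R(rectifier module) = exp(−0.00303 × 100) = 0.738599
R(backhaul modem) = exp(−0.00115 × 100) = 0.891366
Series (antenna feeder and rectifier module): 0.948759 × 0.738599 = 0.700752
Parallel ([0.700752] and backhaul modem): 1 − (1 − 0.700752)(1 − 0.891366) = 0.967491
Series (site controller and [0.967491]): 0.883380 × 0.967491 = 0.8547

0.8547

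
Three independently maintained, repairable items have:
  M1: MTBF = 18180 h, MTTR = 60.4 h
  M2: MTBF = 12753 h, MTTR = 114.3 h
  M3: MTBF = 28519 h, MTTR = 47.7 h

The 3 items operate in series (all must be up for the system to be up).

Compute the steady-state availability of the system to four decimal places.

0.9862

A(M1) = MTBF/(MTBF+MTTR) = 18180/(18180+60.4) = 0.996689
A(M2) = MTBF/(MTBF+MTTR) = 12753/(12753+114.3) = 0.991117
A(M3) = MTBF/(MTBF+MTTR) = 28519/(28519+47.7) = 0.998330
Series availability: 0.996689 × 0.991117 × 0.998330 = 0.9862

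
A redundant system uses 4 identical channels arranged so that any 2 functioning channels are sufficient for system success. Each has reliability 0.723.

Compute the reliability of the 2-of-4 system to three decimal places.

0.933

R = Σ_{i=2}^{4} C(4,i) p^i (1−p)^{4−i} with p = 0.723
C(4,2)·0.723^2·0.277^2 = 0.24065
C(4,3)·0.723^3·0.277^1 = 0.41875
C(4,4)·0.723^4·0.277^0 = 0.27325
Sum = 0.933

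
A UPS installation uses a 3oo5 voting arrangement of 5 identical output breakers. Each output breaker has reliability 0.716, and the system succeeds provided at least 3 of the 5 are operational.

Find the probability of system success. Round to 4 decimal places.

0.8574

R = Σ_{i=3}^{5} C(5,i) p^i (1−p)^{5−i} with p = 0.716
C(5,3)·0.716^3·0.284^2 = 0.296057
C(5,4)·0.716^4·0.284^1 = 0.373199
C(5,5)·0.716^5·0.284^0 = 0.188176
Sum = 0.8574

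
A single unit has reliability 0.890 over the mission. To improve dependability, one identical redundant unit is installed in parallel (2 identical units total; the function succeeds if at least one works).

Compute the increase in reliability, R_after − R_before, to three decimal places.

0.098

R_before = 0.890
R_after = 1 − (1 − 0.890)^2 = 0.988
ΔR = 0.988 − 0.890 = 0.098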